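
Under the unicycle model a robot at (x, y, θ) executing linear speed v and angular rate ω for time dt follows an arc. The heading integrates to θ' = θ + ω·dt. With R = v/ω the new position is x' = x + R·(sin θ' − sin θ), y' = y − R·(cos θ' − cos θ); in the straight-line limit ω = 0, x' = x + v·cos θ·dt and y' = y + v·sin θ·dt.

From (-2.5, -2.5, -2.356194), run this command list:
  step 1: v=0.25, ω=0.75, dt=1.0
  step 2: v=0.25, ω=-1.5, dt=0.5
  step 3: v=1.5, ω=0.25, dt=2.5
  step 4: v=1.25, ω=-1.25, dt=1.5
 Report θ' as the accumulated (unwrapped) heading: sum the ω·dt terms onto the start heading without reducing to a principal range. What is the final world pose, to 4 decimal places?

step 1: θ'=-1.6062 (R=0.3333) → pose (-2.5974, -2.7239, -1.6062)
step 2: θ'=-2.3562 (R=-0.1667) → pose (-2.6461, -2.8359, -2.3562)
step 3: θ'=-1.7312 (R=6.0000) → pose (-4.3265, -6.1202, -1.7312)
step 4: θ'=-3.6062 (R=-1.0000) → pose (-5.7617, -6.8545, -3.6062)

(-5.7617, -6.8545, -3.6062)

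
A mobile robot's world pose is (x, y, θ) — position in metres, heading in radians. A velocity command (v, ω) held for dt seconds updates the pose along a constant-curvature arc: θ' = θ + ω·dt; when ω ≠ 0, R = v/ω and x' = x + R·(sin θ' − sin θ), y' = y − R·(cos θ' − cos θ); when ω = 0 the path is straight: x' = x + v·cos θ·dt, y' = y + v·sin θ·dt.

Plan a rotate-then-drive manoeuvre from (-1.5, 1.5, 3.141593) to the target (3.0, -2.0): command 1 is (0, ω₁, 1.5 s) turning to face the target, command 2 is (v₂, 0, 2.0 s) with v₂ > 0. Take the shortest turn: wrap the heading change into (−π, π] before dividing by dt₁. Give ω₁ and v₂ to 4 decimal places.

ω₁ = 1.6537, v₂ = 2.8504

heading to target = atan2(-2−1.5, 3−-1.5) = -0.6610
Δθ = wrap(-0.6610 − 3.1416) = 2.4805; ω₁ = Δθ/dt₁ = 1.6537
distance = √((3−-1.5)² + (-2−1.5)²) = 5.7009; v₂ = distance/dt₂ = 2.8504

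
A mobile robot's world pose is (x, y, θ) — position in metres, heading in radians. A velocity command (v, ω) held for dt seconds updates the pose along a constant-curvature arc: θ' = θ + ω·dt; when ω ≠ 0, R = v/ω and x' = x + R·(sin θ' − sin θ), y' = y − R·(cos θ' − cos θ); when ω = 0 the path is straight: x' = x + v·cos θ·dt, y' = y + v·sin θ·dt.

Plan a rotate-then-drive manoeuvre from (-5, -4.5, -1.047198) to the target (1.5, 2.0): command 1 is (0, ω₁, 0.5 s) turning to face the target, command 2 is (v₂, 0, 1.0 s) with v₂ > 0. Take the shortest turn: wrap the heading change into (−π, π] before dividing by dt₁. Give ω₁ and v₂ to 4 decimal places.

ω₁ = 3.6652, v₂ = 9.1924

heading to target = atan2(2−-4.5, 1.5−-5) = 0.7854
Δθ = wrap(0.7854 − -1.0472) = 1.8326; ω₁ = Δθ/dt₁ = 3.6652
distance = √((1.5−-5)² + (2−-4.5)²) = 9.1924; v₂ = distance/dt₂ = 9.1924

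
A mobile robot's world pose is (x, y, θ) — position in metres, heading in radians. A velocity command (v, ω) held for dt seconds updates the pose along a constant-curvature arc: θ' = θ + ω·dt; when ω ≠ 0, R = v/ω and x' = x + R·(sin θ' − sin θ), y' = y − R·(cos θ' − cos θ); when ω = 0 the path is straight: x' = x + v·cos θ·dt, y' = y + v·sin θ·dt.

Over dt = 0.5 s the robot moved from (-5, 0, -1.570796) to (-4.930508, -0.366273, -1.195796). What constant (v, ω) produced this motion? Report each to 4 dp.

v = 0.7500, ω = 0.7500

Δθ = -1.195796 − -1.570796 = 0.375000
ω = Δθ/dt = 0.375000/0.5 = 0.7500
R = −Δy/(cos θ' − cos θ) = 1.0000
v = R·ω = 1.0000·0.7500 = 0.7500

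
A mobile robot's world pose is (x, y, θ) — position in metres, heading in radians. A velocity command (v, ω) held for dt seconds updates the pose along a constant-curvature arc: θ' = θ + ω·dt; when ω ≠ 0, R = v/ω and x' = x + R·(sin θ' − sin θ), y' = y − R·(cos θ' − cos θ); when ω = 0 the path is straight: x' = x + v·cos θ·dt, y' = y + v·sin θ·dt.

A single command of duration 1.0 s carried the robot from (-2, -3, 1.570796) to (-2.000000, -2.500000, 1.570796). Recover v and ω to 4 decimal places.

Δθ = 1.570796 − 1.570796 = 0.000000
ω = Δθ/dt = 0.000000/1.0 = 0.0000
ω = 0 → v = (Δx·cos θ + Δy·sin θ)/dt = 0.5000

v = 0.5000, ω = 0.0000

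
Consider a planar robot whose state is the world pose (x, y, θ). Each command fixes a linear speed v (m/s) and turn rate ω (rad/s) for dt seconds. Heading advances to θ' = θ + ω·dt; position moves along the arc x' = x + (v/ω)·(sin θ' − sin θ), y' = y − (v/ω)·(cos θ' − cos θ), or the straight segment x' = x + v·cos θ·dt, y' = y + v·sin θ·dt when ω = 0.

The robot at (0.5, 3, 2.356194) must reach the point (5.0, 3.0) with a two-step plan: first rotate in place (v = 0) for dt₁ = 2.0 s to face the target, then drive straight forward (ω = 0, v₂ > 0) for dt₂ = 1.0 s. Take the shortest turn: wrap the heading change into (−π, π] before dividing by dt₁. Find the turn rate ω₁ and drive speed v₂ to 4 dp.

heading to target = atan2(3−3, 5−0.5) = 0.0000
Δθ = wrap(0.0000 − 2.3562) = -2.3562; ω₁ = Δθ/dt₁ = -1.1781
distance = √((5−0.5)² + (3−3)²) = 4.5000; v₂ = distance/dt₂ = 4.5000

ω₁ = -1.1781, v₂ = 4.5000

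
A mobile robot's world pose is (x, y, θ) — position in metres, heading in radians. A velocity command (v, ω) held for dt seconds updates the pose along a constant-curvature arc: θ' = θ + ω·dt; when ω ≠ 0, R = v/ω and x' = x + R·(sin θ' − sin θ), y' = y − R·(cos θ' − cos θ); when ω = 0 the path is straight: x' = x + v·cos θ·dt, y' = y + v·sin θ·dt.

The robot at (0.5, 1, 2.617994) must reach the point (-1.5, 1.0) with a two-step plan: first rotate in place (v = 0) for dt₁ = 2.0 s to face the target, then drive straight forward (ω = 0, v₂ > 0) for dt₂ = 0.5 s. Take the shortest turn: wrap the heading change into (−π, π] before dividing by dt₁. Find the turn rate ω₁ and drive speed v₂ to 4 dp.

ω₁ = 0.2618, v₂ = 4.0000

heading to target = atan2(1−1, -1.5−0.5) = 3.1416
Δθ = wrap(3.1416 − 2.6180) = 0.5236; ω₁ = Δθ/dt₁ = 0.2618
distance = √((-1.5−0.5)² + (1−1)²) = 2.0000; v₂ = distance/dt₂ = 4.0000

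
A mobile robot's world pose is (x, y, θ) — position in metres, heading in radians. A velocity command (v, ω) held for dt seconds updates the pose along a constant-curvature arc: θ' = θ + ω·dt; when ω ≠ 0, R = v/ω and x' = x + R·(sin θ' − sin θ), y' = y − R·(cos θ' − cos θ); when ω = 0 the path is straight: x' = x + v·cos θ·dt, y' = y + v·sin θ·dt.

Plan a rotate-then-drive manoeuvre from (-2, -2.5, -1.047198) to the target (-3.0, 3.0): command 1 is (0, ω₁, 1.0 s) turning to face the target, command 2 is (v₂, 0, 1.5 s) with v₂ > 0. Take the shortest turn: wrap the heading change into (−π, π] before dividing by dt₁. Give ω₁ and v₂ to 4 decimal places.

ω₁ = 2.7978, v₂ = 3.7268

heading to target = atan2(3−-2.5, -3−-2) = 1.7506
Δθ = wrap(1.7506 − -1.0472) = 2.7978; ω₁ = Δθ/dt₁ = 2.7978
distance = √((-3−-2)² + (3−-2.5)²) = 5.5902; v₂ = distance/dt₂ = 3.7268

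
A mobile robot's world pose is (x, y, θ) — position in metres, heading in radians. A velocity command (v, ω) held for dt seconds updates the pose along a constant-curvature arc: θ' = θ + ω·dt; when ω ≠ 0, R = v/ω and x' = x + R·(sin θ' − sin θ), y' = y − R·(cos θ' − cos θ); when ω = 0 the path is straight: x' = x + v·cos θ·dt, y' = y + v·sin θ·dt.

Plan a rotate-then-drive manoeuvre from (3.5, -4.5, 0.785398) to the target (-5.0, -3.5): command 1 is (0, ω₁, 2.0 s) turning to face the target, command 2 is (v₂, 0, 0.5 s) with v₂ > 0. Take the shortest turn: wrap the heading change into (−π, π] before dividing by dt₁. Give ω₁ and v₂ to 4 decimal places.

ω₁ = 1.1195, v₂ = 17.1172

heading to target = atan2(-3.5−-4.5, -5−3.5) = 3.0245
Δθ = wrap(3.0245 − 0.7854) = 2.2391; ω₁ = Δθ/dt₁ = 1.1195
distance = √((-5−3.5)² + (-3.5−-4.5)²) = 8.5586; v₂ = distance/dt₂ = 17.1172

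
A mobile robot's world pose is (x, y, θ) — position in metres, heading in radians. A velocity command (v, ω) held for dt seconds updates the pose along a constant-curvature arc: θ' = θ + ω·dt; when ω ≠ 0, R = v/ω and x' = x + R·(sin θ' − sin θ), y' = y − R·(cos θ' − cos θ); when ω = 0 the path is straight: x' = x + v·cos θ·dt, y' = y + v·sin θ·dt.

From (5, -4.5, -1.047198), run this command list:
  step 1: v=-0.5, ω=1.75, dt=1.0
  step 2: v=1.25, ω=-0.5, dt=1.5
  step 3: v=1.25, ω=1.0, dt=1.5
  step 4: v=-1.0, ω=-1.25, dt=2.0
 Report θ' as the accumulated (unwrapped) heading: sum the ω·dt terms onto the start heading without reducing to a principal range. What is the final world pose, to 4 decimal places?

(6.1148, -3.0396, -1.0472)

step 1: θ'=0.7028 (R=-0.2857) → pose (4.5679, -4.4248, 0.7028)
step 2: θ'=-0.0472 (R=-2.5000) → pose (6.3017, -3.8352, -0.0472)
step 3: θ'=1.4528 (R=1.2500) → pose (7.6020, -2.7338, 1.4528)
step 4: θ'=-1.0472 (R=0.8000) → pose (6.1148, -3.0396, -1.0472)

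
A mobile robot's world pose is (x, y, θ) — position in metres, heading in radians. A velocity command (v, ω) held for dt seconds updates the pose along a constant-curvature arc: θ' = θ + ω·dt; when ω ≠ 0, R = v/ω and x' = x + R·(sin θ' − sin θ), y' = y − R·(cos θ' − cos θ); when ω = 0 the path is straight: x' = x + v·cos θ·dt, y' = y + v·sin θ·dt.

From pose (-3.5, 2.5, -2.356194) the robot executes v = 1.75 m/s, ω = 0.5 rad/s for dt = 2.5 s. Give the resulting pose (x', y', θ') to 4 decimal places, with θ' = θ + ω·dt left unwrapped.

(-4.1541, -1.5431, -1.1062)

θ' = -2.3562 + 0.5·2.5 = -1.1062
R = v/ω = 1.75/0.5 = 3.5000
x' = -3.5 + 3.5000·(sin -1.1062 − sin -2.3562) = -4.1541
y' = 2.5 − 3.5000·(cos -1.1062 − cos -2.3562) = -1.5431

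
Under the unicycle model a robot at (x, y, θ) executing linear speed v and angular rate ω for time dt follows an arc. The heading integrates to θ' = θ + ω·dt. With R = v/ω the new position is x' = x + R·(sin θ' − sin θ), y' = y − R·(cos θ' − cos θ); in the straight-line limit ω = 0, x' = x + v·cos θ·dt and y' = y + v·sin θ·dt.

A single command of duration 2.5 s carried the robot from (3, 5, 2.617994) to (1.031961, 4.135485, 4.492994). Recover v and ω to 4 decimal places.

Δθ = 4.492994 − 2.617994 = 1.875000
ω = Δθ/dt = 1.875000/2.5 = 0.7500
R = Δx/(sin θ' − sin θ) = 1.3333
v = R·ω = 1.3333·0.7500 = 1.0000

v = 1.0000, ω = 0.7500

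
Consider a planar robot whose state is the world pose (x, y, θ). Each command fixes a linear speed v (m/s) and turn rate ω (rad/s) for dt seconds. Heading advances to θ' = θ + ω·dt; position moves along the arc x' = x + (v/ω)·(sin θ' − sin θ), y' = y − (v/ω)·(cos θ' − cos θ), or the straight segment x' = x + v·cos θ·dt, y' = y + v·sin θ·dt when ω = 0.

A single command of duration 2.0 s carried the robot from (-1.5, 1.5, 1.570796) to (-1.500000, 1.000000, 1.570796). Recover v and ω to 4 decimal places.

v = -0.2500, ω = 0.0000

Δθ = 1.570796 − 1.570796 = 0.000000
ω = Δθ/dt = 0.000000/2.0 = 0.0000
ω = 0 → v = (Δx·cos θ + Δy·sin θ)/dt = -0.2500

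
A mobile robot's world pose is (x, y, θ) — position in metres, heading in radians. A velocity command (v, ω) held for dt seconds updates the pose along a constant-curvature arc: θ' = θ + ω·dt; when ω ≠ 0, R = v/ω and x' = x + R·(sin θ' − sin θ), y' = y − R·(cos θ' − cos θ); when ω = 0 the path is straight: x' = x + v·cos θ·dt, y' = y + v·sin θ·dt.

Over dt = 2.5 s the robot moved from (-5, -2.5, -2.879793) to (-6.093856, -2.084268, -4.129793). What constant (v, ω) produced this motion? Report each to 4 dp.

Δθ = -4.129793 − -2.879793 = -1.250000
ω = Δθ/dt = -1.250000/2.5 = -0.5000
R = Δx/(sin θ' − sin θ) = -1.0000
v = R·ω = -1.0000·-0.5000 = 0.5000

v = 0.5000, ω = -0.5000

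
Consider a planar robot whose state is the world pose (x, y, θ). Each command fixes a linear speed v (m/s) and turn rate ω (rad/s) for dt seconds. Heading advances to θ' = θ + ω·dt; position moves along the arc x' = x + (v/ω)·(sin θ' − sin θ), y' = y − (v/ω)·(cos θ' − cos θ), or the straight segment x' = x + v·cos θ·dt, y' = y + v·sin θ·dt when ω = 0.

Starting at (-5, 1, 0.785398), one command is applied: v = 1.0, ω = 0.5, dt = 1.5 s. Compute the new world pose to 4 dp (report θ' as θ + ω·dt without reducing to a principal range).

(-4.4155, 2.3434, 1.5354)

θ' = 0.7854 + 0.5·1.5 = 1.5354
R = v/ω = 1.0/0.5 = 2.0000
x' = -5 + 2.0000·(sin 1.5354 − sin 0.7854) = -4.4155
y' = 1 − 2.0000·(cos 1.5354 − cos 0.7854) = 2.3434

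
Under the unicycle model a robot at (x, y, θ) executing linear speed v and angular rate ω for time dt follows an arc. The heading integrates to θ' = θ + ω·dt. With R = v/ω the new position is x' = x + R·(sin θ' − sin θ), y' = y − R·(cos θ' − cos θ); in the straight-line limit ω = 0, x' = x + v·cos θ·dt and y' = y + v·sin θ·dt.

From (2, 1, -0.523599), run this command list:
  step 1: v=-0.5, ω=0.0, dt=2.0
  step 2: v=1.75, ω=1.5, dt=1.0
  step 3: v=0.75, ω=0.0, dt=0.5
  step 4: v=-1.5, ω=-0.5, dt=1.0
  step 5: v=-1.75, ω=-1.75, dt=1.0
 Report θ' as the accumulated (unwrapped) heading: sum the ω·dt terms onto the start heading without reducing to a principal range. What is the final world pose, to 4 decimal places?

(0.3694, 1.7776, -1.2736)

step 1: θ'=-0.5236 (straight) → pose (1.1340, 1.5000, -0.5236)
step 2: θ'=0.9764 (R=1.1667) → pose (2.6839, 1.8570, 0.9764)
step 3: θ'=0.9764 (straight) → pose (2.8939, 2.1677, 0.9764)
step 4: θ'=0.4764 (R=3.0000) → pose (1.7842, 1.1818, 0.4764)
step 5: θ'=-1.2736 (R=1.0000) → pose (0.3694, 1.7776, -1.2736)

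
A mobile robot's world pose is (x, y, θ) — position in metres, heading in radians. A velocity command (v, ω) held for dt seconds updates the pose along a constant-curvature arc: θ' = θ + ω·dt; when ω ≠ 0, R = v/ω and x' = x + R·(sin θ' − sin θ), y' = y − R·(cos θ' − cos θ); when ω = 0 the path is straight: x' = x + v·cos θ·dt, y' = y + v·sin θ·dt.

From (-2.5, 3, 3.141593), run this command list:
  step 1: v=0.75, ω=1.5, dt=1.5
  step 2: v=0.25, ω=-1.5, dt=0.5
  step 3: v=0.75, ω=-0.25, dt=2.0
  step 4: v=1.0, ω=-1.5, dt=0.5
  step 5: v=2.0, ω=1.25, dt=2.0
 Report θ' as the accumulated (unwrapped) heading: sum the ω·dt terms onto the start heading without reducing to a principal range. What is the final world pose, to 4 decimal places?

step 1: θ'=5.3916 (R=0.5000) → pose (-2.8890, 2.1859, 5.3916)
step 2: θ'=4.6416 (R=-0.1667) → pose (-2.8525, 2.0694, 4.6416)
step 3: θ'=4.1416 (R=-3.0000) → pose (-3.3205, 0.6607, 4.1416)
step 4: θ'=3.3916 (R=-0.6667) → pose (-3.7166, 0.3750, 3.3916)
step 5: θ'=5.8916 (R=1.6000) → pose (-3.9314, -2.6542, 5.8916)

(-3.9314, -2.6542, 5.8916)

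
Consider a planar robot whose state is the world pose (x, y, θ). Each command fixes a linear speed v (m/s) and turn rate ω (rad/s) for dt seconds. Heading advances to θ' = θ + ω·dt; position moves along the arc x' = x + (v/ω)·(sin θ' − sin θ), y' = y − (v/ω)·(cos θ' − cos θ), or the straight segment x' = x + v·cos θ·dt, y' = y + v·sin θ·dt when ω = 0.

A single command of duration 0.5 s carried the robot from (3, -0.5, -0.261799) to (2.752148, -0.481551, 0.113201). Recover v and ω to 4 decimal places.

Δθ = 0.113201 − -0.261799 = 0.375000
ω = Δθ/dt = 0.375000/0.5 = 0.7500
R = Δx/(sin θ' − sin θ) = -0.6667
v = R·ω = -0.6667·0.7500 = -0.5000

v = -0.5000, ω = 0.7500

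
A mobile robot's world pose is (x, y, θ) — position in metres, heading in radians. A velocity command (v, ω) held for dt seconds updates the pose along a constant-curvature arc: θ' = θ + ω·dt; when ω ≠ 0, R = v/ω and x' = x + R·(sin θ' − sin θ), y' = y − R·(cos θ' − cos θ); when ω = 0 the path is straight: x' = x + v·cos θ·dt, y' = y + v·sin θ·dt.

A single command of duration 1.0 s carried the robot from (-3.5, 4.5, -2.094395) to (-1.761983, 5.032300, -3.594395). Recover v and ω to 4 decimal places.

v = -2.0000, ω = -1.5000

Δθ = -3.594395 − -2.094395 = -1.500000
ω = Δθ/dt = -1.500000/1.0 = -1.5000
R = Δx/(sin θ' − sin θ) = 1.3333
v = R·ω = 1.3333·-1.5000 = -2.0000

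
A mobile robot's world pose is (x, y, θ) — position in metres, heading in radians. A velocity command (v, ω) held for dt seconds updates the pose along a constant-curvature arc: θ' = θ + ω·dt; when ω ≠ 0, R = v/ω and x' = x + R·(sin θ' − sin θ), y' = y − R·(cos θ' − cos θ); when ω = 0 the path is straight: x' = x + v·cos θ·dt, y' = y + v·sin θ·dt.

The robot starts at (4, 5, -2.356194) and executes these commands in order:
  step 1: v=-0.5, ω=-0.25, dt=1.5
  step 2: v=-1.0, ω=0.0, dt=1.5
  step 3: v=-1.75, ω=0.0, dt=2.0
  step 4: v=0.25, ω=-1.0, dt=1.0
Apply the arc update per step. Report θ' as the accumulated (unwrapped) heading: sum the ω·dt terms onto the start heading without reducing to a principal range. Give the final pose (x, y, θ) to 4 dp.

(8.9623, 7.4360, -3.7312)

step 1: θ'=-2.7312 (R=2.0000) → pose (4.6163, 5.4197, -2.7312)
step 2: θ'=-2.7312 (straight) → pose (5.9917, 6.0182, -2.7312)
step 3: θ'=-2.7312 (straight) → pose (9.2011, 7.4146, -2.7312)
step 4: θ'=-3.7312 (R=-0.2500) → pose (8.9623, 7.4360, -3.7312)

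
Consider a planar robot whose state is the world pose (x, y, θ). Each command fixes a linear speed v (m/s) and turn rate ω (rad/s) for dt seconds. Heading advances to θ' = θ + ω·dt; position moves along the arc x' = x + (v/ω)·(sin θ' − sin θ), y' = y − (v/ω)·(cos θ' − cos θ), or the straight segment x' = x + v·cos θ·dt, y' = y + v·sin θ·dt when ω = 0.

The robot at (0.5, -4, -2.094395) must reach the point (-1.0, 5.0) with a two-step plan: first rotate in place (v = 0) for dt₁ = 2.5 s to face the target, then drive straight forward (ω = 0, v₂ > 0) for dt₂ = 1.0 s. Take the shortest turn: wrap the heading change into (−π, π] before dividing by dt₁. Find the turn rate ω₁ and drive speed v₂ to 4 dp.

heading to target = atan2(5−-4, -1−0.5) = 1.7359
Δθ = wrap(1.7359 − -2.0944) = -2.4528; ω₁ = Δθ/dt₁ = -0.9811
distance = √((-1−0.5)² + (5−-4)²) = 9.1241; v₂ = distance/dt₂ = 9.1241

ω₁ = -0.9811, v₂ = 9.1241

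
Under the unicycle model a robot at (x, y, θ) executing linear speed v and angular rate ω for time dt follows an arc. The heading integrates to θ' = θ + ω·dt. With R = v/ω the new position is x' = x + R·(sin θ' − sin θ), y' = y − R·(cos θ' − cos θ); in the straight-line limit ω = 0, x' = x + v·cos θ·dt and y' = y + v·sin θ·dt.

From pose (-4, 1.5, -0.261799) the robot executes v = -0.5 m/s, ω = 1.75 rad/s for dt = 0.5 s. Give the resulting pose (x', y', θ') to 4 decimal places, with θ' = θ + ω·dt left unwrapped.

(-4.2384, 1.4577, 0.6132)

θ' = -0.2618 + 1.75·0.5 = 0.6132
R = v/ω = -0.5/1.75 = -0.2857
x' = -4 + -0.2857·(sin 0.6132 − sin -0.2618) = -4.2384
y' = 1.5 − -0.2857·(cos 0.6132 − cos -0.2618) = 1.4577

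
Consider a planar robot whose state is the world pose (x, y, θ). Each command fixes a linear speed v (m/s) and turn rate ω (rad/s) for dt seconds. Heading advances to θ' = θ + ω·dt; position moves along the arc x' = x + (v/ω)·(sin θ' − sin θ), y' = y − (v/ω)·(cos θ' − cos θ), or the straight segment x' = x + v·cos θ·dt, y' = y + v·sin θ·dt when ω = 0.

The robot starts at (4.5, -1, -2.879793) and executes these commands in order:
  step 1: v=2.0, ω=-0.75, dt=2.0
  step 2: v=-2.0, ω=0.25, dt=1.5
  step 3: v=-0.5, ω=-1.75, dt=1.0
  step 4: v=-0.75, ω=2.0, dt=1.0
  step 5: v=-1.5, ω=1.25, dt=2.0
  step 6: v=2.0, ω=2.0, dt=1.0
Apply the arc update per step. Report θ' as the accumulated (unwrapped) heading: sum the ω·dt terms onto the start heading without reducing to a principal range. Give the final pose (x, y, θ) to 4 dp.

(6.1314, -2.0158, 0.7452)

step 1: θ'=-4.3798 (R=-2.6667) → pose (1.2893, 0.7051, -4.3798)
step 2: θ'=-4.0048 (R=-8.0000) → pose (2.7715, -1.8829, -4.0048)
step 3: θ'=-5.7548 (R=0.2857) → pose (2.6984, -2.3154, -5.7548)
step 4: θ'=-3.7548 (R=-0.3750) → pose (2.6716, -2.9459, -3.7548)
step 5: θ'=-1.2548 (R=-1.2000) → pose (4.5028, -1.5917, -1.2548)
step 6: θ'=0.7452 (R=1.0000) → pose (6.1314, -2.0158, 0.7452)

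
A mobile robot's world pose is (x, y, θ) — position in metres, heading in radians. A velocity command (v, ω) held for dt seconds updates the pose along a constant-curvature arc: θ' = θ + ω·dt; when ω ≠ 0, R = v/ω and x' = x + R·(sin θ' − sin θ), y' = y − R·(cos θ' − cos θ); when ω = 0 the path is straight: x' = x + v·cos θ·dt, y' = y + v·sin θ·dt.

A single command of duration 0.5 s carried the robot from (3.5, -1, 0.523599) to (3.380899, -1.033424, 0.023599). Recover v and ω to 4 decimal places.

Δθ = 0.023599 − 0.523599 = -0.500000
ω = Δθ/dt = -0.500000/0.5 = -1.0000
R = Δx/(sin θ' − sin θ) = 0.2500
v = R·ω = 0.2500·-1.0000 = -0.2500

v = -0.2500, ω = -1.0000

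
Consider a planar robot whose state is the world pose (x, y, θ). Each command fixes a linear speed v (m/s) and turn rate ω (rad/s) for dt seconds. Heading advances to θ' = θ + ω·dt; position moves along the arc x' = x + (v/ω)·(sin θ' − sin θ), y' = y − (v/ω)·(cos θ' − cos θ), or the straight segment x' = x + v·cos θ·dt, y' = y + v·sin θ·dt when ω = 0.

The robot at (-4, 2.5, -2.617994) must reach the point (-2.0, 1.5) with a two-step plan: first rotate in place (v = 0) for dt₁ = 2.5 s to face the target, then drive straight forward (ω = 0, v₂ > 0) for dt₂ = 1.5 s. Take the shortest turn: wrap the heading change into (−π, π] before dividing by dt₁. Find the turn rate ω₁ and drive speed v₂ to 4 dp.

heading to target = atan2(1.5−2.5, -2−-4) = -0.4636
Δθ = wrap(-0.4636 − -2.6180) = 2.1543; ω₁ = Δθ/dt₁ = 0.8617
distance = √((-2−-4)² + (1.5−2.5)²) = 2.2361; v₂ = distance/dt₂ = 1.4907

ω₁ = 0.8617, v₂ = 1.4907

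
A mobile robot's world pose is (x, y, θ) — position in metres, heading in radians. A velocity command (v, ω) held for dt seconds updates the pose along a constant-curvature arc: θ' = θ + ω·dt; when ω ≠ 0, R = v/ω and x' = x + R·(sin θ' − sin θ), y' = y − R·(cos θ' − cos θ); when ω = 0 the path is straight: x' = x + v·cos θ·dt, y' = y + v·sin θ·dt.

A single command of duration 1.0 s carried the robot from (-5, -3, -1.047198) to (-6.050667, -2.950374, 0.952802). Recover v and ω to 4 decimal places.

Δθ = 0.952802 − -1.047198 = 2.000000
ω = Δθ/dt = 2.000000/1.0 = 2.0000
R = Δx/(sin θ' − sin θ) = -0.6250
v = R·ω = -0.6250·2.0000 = -1.2500

v = -1.2500, ω = 2.0000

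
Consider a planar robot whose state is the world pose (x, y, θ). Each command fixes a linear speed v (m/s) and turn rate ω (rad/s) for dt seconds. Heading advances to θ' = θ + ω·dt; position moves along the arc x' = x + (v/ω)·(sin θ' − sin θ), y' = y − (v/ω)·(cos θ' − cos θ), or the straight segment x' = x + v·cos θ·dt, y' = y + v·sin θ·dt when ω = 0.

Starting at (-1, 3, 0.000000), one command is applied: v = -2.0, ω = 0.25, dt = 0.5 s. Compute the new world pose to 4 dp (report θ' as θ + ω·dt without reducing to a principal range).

(-1.9974, 2.9376, 0.1250)

θ' = 0.0000 + 0.25·0.5 = 0.1250
R = v/ω = -2.0/0.25 = -8.0000
x' = -1 + -8.0000·(sin 0.1250 − sin 0.0000) = -1.9974
y' = 3 − -8.0000·(cos 0.1250 − cos 0.0000) = 2.9376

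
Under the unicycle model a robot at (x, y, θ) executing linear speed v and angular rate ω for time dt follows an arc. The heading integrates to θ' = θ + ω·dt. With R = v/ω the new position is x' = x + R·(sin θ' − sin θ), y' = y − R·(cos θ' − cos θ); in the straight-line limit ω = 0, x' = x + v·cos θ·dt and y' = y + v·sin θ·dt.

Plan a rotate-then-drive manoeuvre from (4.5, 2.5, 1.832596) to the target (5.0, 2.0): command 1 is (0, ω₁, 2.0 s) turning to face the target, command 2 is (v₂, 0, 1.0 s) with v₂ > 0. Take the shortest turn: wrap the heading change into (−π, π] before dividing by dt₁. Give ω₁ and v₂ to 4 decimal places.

heading to target = atan2(2−2.5, 5−4.5) = -0.7854
Δθ = wrap(-0.7854 − 1.8326) = -2.6180; ω₁ = Δθ/dt₁ = -1.3090
distance = √((5−4.5)² + (2−2.5)²) = 0.7071; v₂ = distance/dt₂ = 0.7071

ω₁ = -1.3090, v₂ = 0.7071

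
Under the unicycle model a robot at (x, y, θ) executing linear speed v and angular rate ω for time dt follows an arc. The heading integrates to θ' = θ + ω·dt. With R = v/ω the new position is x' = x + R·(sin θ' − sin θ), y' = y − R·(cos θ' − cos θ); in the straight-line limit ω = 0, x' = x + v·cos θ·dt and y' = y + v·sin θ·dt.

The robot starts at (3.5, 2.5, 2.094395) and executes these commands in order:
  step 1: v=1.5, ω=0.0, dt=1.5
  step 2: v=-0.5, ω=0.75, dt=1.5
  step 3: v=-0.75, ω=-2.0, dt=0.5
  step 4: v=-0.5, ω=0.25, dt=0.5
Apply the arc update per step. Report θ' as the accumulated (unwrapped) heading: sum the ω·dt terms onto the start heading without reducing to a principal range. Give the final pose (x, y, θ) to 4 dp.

(3.4952, 3.7806, 2.3444)

step 1: θ'=2.0944 (straight) → pose (2.3750, 4.4486, 2.0944)
step 2: θ'=3.2194 (R=-0.6667) → pose (3.0042, 4.1172, 3.2194)
step 3: θ'=2.2194 (R=0.3750) → pose (3.3322, 3.9699, 2.2194)
step 4: θ'=2.3444 (R=-2.0000) → pose (3.4952, 3.7806, 2.3444)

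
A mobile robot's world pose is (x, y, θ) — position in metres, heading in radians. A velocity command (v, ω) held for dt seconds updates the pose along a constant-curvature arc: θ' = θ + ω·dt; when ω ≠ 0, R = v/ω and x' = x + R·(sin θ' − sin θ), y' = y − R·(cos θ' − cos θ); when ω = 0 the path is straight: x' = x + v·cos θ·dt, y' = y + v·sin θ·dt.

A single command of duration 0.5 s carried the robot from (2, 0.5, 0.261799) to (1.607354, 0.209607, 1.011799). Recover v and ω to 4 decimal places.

Δθ = 1.011799 − 0.261799 = 0.750000
ω = Δθ/dt = 0.750000/0.5 = 1.5000
R = Δx/(sin θ' − sin θ) = -0.6667
v = R·ω = -0.6667·1.5000 = -1.0000

v = -1.0000, ω = 1.5000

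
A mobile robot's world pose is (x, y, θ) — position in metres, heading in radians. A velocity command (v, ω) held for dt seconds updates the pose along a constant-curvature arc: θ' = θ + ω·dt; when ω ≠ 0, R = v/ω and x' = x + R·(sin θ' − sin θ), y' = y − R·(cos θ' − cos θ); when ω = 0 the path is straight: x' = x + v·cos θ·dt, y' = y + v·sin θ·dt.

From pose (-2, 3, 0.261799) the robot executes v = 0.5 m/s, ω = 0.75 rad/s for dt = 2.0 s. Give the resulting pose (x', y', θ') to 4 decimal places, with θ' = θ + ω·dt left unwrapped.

θ' = 0.2618 + 0.75·2.0 = 1.7618
R = v/ω = 0.5/0.75 = 0.6667
x' = -2 + 0.6667·(sin 1.7618 − sin 0.2618) = -1.5180
y' = 3 − 0.6667·(cos 1.7618 − cos 0.2618) = 3.7705

(-1.5180, 3.7705, 1.7618)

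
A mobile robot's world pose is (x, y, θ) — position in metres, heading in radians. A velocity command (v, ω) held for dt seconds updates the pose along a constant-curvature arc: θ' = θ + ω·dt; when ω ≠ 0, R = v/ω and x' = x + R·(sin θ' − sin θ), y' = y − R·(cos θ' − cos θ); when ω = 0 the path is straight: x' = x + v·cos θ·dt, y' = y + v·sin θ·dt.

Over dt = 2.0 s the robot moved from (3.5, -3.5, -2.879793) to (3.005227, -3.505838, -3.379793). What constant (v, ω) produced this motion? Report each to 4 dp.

Δθ = -3.379793 − -2.879793 = -0.500000
ω = Δθ/dt = -0.500000/2.0 = -0.2500
R = Δx/(sin θ' − sin θ) = -1.0000
v = R·ω = -1.0000·-0.2500 = 0.2500

v = 0.2500, ω = -0.2500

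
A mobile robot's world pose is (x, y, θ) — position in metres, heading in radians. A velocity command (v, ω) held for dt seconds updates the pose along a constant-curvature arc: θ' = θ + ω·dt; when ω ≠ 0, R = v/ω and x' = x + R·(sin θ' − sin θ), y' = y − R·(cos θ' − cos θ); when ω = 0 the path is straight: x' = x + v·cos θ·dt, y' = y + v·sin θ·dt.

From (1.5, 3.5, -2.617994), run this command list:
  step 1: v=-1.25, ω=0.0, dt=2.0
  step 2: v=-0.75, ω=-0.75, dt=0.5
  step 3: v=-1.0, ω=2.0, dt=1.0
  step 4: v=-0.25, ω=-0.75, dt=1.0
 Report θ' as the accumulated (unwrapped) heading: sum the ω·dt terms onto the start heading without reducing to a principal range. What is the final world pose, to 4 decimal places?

step 1: θ'=-2.6180 (straight) → pose (3.6651, 4.7500, -2.6180)
step 2: θ'=-2.9930 (R=1.0000) → pose (4.0170, 4.8730, -2.9930)
step 3: θ'=-0.9930 (R=-0.5000) → pose (4.3618, 5.6405, -0.9930)
step 4: θ'=-1.7430 (R=0.3333) → pose (4.3126, 5.8797, -1.7430)

(4.3126, 5.8797, -1.7430)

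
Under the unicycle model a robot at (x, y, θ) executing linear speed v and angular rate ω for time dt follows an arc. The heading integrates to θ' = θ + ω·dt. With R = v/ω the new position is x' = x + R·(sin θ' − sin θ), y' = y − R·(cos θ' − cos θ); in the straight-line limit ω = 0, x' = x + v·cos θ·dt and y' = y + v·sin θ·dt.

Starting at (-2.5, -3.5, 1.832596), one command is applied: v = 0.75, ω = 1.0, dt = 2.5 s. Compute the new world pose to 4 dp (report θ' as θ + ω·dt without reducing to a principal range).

(-3.9210, -3.4161, 4.3326)

θ' = 1.8326 + 1.0·2.5 = 4.3326
R = v/ω = 0.75/1.0 = 0.7500
x' = -2.5 + 0.7500·(sin 4.3326 − sin 1.8326) = -3.9210
y' = -3.5 − 0.7500·(cos 4.3326 − cos 1.8326) = -3.4161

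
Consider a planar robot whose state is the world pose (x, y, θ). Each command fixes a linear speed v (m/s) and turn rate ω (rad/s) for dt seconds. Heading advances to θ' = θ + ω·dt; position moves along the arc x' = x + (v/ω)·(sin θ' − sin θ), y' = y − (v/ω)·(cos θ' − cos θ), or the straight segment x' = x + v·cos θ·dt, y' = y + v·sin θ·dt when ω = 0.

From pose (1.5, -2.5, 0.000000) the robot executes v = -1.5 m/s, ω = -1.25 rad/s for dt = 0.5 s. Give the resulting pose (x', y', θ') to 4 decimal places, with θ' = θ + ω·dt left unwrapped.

(0.7979, -2.2732, -0.6250)

θ' = 0.0000 + -1.25·0.5 = -0.6250
R = v/ω = -1.5/-1.25 = 1.2000
x' = 1.5 + 1.2000·(sin -0.6250 − sin 0.0000) = 0.7979
y' = -2.5 − 1.2000·(cos -0.6250 − cos 0.0000) = -2.2732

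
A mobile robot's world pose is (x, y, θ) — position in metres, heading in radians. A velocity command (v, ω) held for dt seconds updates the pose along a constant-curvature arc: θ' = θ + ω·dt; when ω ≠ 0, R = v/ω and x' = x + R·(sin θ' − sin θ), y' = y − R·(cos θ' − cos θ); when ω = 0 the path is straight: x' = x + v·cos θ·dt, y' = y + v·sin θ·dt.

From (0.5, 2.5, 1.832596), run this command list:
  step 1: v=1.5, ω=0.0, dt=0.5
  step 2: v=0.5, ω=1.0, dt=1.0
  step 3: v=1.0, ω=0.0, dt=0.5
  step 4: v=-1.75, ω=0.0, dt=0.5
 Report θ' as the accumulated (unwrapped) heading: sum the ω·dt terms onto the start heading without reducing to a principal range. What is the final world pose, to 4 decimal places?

step 1: θ'=1.8326 (straight) → pose (0.3059, 3.2244, 1.8326)
step 2: θ'=2.8326 (R=0.5000) → pose (-0.0250, 3.5714, 2.8326)
step 3: θ'=2.8326 (straight) → pose (-0.5013, 3.7234, 2.8326)
step 4: θ'=2.8326 (straight) → pose (0.3322, 3.4573, 2.8326)

(0.3322, 3.4573, 2.8326)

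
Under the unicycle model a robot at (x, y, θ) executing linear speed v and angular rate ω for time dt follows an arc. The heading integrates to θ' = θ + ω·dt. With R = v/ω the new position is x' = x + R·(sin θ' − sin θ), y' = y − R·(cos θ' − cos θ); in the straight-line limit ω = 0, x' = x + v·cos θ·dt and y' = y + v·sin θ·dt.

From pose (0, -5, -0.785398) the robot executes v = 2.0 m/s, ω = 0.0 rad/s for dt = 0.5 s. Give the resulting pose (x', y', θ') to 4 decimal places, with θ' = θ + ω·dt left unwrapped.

θ' = -0.7854 + 0.0·0.5 = -0.7854
ω = 0 → straight: x' = 0 + 2.0·cos(-0.7854)·0.5 = 0.7071
y' = -5 + 2.0·sin(-0.7854)·0.5 = -5.7071

(0.7071, -5.7071, -0.7854)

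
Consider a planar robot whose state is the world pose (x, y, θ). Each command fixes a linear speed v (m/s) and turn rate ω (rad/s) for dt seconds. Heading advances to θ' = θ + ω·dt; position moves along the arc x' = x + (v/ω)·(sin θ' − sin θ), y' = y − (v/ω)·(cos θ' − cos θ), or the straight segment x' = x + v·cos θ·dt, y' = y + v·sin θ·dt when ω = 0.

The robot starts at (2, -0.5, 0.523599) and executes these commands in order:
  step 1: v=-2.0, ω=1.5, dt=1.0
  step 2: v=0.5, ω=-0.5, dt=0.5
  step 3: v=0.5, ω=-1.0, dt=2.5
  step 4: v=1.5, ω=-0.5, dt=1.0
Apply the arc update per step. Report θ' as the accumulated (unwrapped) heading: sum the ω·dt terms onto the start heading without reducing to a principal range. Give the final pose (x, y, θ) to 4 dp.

step 1: θ'=2.0236 (R=-1.3333) → pose (1.4677, -2.2380, 2.0236)
step 2: θ'=1.7736 (R=-1.0000) → pose (1.3874, -2.0019, 1.7736)
step 3: θ'=-0.7264 (R=-0.5000) → pose (2.2093, -1.5275, -0.7264)
step 4: θ'=-1.2264 (R=-3.0000) → pose (3.0406, -2.7573, -1.2264)

(3.0406, -2.7573, -1.2264)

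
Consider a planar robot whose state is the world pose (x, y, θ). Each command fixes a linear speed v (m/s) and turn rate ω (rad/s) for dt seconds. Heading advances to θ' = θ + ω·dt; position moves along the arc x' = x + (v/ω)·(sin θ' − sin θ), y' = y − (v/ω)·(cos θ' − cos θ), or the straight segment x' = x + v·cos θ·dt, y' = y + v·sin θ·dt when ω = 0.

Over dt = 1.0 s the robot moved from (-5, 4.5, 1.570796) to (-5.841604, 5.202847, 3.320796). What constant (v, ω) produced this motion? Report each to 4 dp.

Δθ = 3.320796 − 1.570796 = 1.750000
ω = Δθ/dt = 1.750000/1.0 = 1.7500
R = Δx/(sin θ' − sin θ) = 0.7143
v = R·ω = 0.7143·1.7500 = 1.2500

v = 1.2500, ω = 1.7500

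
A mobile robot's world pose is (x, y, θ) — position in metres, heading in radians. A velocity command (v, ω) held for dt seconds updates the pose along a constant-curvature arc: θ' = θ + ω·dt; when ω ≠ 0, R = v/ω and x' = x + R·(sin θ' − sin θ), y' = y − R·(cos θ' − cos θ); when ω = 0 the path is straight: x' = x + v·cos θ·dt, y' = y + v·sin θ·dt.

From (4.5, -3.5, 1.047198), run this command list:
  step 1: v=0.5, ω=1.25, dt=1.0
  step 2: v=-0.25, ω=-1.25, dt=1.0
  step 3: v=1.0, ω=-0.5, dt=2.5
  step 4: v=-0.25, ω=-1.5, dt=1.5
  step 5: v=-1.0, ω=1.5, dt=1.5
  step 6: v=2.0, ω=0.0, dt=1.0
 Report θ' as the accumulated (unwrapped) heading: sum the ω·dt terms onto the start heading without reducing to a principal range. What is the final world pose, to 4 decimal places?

step 1: θ'=2.2972 (R=0.4000) → pose (4.4526, -3.0343, 2.2972)
step 2: θ'=1.0472 (R=0.2000) → pose (4.4763, -3.2672, 1.0472)
step 3: θ'=-0.2028 (R=-2.0000) → pose (6.6112, -2.3082, -0.2028)
step 4: θ'=-2.4528 (R=0.1667) → pose (6.5388, -2.0162, -2.4528)
step 5: θ'=-0.2028 (R=-0.6667) → pose (6.2494, -0.8485, -0.2028)
step 6: θ'=-0.2028 (straight) → pose (8.2084, -1.2514, -0.2028)

(8.2084, -1.2514, -0.2028)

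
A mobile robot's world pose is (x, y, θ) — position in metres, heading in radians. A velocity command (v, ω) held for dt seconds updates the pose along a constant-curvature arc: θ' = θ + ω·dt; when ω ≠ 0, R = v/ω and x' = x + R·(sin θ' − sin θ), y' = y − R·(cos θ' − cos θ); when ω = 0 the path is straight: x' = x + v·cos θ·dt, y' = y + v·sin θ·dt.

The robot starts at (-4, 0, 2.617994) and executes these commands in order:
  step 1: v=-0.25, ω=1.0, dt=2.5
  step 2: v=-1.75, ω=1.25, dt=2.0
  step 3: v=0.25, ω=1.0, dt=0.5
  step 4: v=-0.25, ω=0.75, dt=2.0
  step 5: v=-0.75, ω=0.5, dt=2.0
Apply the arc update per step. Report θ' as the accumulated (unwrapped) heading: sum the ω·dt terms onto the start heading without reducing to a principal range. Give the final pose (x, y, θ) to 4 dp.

step 1: θ'=5.1180 (R=-0.2500) → pose (-3.6453, 0.3152, 5.1180)
step 2: θ'=7.6180 (R=-1.4000) → pose (-6.2929, 0.0901, 7.6180)
step 3: θ'=8.1180 (R=0.2500) → pose (-6.2946, 0.2138, 8.1180)
step 4: θ'=9.6180 (R=-0.3333) → pose (-5.9088, -0.0264, 9.6180)
step 5: θ'=10.6180 (R=-1.5000) → pose (-4.8025, 0.8927, 10.6180)

(-4.8025, 0.8927, 10.6180)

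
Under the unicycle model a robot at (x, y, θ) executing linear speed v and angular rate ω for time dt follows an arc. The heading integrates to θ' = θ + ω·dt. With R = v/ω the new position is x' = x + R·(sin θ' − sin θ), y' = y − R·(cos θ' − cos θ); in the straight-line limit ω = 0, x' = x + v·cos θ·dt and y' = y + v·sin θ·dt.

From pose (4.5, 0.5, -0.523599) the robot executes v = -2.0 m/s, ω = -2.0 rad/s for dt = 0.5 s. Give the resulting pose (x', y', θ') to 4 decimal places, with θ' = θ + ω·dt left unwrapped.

θ' = -0.5236 + -2.0·0.5 = -1.5236
R = v/ω = -2.0/-2.0 = 1.0000
x' = 4.5 + 1.0000·(sin -1.5236 − sin -0.5236) = 4.0011
y' = 0.5 − 1.0000·(cos -1.5236 − cos -0.5236) = 1.3188

(4.0011, 1.3188, -1.5236)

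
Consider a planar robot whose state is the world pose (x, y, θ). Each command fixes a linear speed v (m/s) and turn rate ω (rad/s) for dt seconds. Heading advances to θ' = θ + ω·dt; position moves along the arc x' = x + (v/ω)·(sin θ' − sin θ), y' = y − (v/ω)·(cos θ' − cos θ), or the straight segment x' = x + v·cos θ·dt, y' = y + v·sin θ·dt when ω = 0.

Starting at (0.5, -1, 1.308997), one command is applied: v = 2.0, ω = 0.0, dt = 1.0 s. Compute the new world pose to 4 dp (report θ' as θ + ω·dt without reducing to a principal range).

θ' = 1.3090 + 0.0·1.0 = 1.3090
ω = 0 → straight: x' = 0.5 + 2.0·cos(1.3090)·1.0 = 1.0176
y' = -1 + 2.0·sin(1.3090)·1.0 = 0.9319

(1.0176, 0.9319, 1.3090)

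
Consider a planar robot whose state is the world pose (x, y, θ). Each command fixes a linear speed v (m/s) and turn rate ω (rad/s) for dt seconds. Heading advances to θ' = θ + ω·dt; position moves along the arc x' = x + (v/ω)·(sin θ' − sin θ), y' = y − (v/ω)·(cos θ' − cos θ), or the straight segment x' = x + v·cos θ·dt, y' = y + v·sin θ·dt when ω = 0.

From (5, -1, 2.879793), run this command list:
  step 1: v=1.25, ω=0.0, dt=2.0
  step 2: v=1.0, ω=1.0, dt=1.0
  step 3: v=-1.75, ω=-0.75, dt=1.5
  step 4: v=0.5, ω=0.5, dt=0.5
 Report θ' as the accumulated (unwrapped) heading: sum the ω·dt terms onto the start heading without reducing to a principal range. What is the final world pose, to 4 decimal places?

step 1: θ'=2.8798 (straight) → pose (2.5852, -0.3530, 2.8798)
step 2: θ'=3.8798 (R=1.0000) → pose (1.6534, -0.5792, 3.8798)
step 3: θ'=2.7548 (R=2.3333) → pose (4.1038, -0.1442, 2.7548)
step 4: θ'=3.0048 (R=1.0000) → pose (3.8630, -0.0796, 3.0048)

(3.8630, -0.0796, 3.0048)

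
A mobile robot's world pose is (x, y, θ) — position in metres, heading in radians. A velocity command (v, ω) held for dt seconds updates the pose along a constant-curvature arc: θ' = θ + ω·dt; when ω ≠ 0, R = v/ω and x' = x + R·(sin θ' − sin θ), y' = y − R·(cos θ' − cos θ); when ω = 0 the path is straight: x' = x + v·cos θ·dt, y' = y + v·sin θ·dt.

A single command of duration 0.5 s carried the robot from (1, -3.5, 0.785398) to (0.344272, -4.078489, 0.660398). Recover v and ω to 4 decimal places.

Δθ = 0.660398 − 0.785398 = -0.125000
ω = Δθ/dt = -0.125000/0.5 = -0.2500
R = Δx/(sin θ' − sin θ) = 7.0000
v = R·ω = 7.0000·-0.2500 = -1.7500

v = -1.7500, ω = -0.2500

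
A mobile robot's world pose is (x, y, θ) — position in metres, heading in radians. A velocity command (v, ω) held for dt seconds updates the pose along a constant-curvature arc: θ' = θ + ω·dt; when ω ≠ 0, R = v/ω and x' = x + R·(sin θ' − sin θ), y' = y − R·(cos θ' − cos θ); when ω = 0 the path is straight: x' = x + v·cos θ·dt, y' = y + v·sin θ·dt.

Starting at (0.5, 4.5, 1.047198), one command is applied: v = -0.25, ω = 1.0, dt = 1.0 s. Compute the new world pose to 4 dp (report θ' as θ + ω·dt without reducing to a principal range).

θ' = 1.0472 + 1.0·1.0 = 2.0472
R = v/ω = -0.25/1.0 = -0.2500
x' = 0.5 + -0.2500·(sin 2.0472 − sin 1.0472) = 0.4943
y' = 4.5 − -0.2500·(cos 2.0472 − cos 1.0472) = 4.2604

(0.4943, 4.2604, 2.0472)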